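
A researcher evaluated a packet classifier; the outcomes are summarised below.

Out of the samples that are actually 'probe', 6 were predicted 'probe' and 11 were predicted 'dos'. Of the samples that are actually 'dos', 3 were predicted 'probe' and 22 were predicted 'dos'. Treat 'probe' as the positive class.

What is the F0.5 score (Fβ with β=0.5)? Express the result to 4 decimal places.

Fβ = (1+β²)·TP / ((1+β²)·TP + β²·FN + FP), with β²=1/4
= 1.25·6 / (1.25·6 + 0.25·11 + 3) = 0.5660

0.5660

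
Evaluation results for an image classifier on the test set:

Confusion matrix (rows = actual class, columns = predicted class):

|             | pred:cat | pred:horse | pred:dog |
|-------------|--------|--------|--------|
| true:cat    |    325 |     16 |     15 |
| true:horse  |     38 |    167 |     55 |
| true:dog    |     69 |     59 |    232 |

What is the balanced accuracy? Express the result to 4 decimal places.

0.7332

Balanced accuracy = mean of per-class recall.
  cat: recall = 325/356 = 0.91292
  horse: recall = 167/260 = 0.64231
  dog: recall = 232/360 = 0.64444
Mean = (0.91292 + 0.64231 + 0.64444) / 3 = 0.7332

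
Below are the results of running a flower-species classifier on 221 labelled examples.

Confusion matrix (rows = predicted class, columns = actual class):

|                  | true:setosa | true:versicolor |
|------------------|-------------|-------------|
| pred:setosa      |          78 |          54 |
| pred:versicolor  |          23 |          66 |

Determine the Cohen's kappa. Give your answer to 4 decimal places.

Observed agreement pₒ = trace/N = 144/221 = 0.65158
Expected agreement pₑ = Σ (rowᵢ·colᵢ)/N² = (101·132 + 120·89)/221² = 0.49164
κ = (pₒ − pₑ)/(1 − pₑ) = (0.65158 − 0.49164)/(1 − 0.49164) = 0.3146

0.3146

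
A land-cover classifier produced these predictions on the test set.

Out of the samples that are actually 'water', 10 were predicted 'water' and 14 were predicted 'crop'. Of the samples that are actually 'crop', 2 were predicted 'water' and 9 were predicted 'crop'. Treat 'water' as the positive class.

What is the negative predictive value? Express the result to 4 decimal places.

0.3913

NPV = TN/(TN+FN) = 9/(9+14) = 0.3913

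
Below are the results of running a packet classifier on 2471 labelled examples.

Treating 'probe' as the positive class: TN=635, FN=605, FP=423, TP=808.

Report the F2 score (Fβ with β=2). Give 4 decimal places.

Fβ = (1+β²)·TP / ((1+β²)·TP + β²·FN + FP), with β²=4
= 5·808 / (5·808 + 4·605 + 423) = 0.5870

0.5870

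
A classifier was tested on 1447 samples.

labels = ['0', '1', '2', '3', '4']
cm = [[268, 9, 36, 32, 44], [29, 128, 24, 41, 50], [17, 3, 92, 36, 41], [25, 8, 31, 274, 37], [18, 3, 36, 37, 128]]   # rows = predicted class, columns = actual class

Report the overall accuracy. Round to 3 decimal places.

0.615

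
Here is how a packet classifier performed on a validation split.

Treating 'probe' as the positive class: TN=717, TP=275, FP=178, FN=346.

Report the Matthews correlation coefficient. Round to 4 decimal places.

MCC = (TP·TN − FP·FN) / √((TP+FP)(TP+FN)(TN+FP)(TN+FN))
Numerator = 275·717 − 178·346 = 135587
Denominator = √(453·621·895·1063) = √267636968505 = 517336.4171
MCC = 135587 / 517336.4171 = 0.2621

0.2621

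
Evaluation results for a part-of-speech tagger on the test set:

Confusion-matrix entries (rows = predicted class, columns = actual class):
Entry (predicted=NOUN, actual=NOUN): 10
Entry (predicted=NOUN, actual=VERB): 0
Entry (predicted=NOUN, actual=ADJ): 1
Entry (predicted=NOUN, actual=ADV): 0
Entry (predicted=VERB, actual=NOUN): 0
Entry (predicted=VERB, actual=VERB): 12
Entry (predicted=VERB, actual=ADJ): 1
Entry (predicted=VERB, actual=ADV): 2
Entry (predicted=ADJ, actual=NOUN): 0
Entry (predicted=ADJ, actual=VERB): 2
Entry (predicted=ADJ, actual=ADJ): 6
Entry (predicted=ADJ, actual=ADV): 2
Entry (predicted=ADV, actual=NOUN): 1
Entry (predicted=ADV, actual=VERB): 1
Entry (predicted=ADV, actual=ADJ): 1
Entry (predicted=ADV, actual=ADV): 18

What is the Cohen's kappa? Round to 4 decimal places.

Observed agreement pₒ = trace/N = 46/57 = 0.80702
Expected agreement pₑ = Σ (rowᵢ·colᵢ)/N² = (11·11 + 15·15 + 9·10 + 22·21)/57² = 0.27639
κ = (pₒ − pₑ)/(1 − pₑ) = (0.80702 − 0.27639)/(1 − 0.27639) = 0.7333

0.7333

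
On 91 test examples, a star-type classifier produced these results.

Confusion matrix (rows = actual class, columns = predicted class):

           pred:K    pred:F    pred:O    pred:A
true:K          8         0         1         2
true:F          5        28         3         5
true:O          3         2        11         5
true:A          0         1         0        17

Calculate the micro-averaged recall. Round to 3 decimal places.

Micro-averaging pools counts across classes: ΣTP=64, ΣFP=27, ΣFN=27.
Micro-recall = TP/(TP+FN) on pooled counts = 0.703 (equals overall accuracy in single-label multiclass).

0.703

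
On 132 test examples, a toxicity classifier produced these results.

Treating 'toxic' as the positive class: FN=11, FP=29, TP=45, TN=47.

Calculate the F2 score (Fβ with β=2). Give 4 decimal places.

0.7550

Fβ = (1+β²)·TP / ((1+β²)·TP + β²·FN + FP), with β²=4
= 5·45 / (5·45 + 4·11 + 29) = 0.7550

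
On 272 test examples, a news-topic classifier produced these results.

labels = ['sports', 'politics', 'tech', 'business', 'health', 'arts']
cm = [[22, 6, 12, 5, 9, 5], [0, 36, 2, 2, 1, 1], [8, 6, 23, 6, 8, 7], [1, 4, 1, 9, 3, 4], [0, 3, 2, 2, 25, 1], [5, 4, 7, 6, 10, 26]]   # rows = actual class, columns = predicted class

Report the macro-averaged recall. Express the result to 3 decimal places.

0.540

Per-class recall (TP/(TP+FN)):
  sports: TP=22, FN=6+12+5+9+5=37 → 22/59 = 0.3729
  politics: TP=36, FN=0+2+2+1+1=6 → 36/42 = 0.8571
  tech: TP=23, FN=8+6+6+8+7=35 → 23/58 = 0.3966
  business: TP=9, FN=1+4+1+3+4=13 → 9/22 = 0.4091
  health: TP=25, FN=0+3+2+2+1=8 → 25/33 = 0.7576
  arts: TP=26, FN=5+4+7+6+10=32 → 26/58 = 0.4483
Macro-recall = mean = (0.3729 + 0.8571 + 0.3966 + 0.4091 + 0.7576 + 0.4483) / 6 = 0.540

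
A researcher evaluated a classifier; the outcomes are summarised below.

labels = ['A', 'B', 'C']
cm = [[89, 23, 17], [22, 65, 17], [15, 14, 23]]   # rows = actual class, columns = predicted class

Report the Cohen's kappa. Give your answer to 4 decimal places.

Observed agreement pₒ = trace/N = 177/285 = 0.62105
Expected agreement pₑ = Σ (rowᵢ·colᵢ)/N² = (129·126 + 104·102 + 52·57)/285² = 0.36720
κ = (pₒ − pₑ)/(1 − pₑ) = (0.62105 − 0.36720)/(1 − 0.36720) = 0.4012

0.4012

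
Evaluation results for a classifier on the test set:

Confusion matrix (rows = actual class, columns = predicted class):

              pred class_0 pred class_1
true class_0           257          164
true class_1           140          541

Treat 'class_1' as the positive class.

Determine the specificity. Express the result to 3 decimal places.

0.610

Specificity = TN/(TN+FP) = 257/(257+164) = 0.610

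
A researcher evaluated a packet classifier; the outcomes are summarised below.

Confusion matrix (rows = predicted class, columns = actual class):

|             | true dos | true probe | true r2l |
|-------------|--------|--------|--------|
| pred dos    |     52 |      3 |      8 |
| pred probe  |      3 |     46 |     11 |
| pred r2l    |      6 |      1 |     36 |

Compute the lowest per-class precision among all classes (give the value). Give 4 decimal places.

0.7667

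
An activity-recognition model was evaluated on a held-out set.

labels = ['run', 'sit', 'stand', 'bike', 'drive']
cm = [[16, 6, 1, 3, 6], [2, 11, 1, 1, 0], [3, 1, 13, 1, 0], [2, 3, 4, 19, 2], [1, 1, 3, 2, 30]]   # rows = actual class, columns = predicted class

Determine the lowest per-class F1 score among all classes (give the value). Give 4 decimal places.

0.5714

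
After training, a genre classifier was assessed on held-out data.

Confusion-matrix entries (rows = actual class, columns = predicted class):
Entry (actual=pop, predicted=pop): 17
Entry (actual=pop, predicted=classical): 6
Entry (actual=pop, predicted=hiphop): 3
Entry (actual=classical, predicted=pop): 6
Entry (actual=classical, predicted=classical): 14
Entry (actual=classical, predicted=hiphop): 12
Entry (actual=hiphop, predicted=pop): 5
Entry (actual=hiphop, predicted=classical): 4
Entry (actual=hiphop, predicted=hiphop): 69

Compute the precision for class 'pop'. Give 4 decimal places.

One-vs-rest for 'pop': TP = diagonal; FP = other classes predicted 'pop'; FN = 'pop' predicted as other.
precision = TP/(TP+FP).
pop: TP=17, FP=6+5=11 → 17/28 = 0.60714

0.6071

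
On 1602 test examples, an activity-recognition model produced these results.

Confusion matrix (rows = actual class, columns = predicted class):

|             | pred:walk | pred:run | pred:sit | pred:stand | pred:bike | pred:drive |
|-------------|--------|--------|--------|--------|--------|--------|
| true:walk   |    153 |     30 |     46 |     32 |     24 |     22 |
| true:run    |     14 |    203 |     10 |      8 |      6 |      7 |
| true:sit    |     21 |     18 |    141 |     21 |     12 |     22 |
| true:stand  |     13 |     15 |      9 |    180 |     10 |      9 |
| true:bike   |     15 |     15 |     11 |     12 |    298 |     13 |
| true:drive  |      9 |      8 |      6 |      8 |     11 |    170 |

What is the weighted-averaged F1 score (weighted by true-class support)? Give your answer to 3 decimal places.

0.710

Per-class F1 score (2·TP/(2·TP+FP+FN)):
  walk: TP=153, FP=14+21+13+15+9=72, FN=30+46+32+24+22=154 → 306/532 = 0.5752
  run: TP=203, FP=30+18+15+15+8=86, FN=14+10+8+6+7=45 → 406/537 = 0.7561
  sit: TP=141, FP=46+10+9+11+6=82, FN=21+18+21+12+22=94 → 282/458 = 0.6157
  stand: TP=180, FP=32+8+21+12+8=81, FN=13+15+9+10+9=56 → 360/497 = 0.7243
  bike: TP=298, FP=24+6+12+10+11=63, FN=15+15+11+12+13=66 → 596/725 = 0.8221
  drive: TP=170, FP=22+7+22+9+13=73, FN=9+8+6+8+11=42 → 340/455 = 0.7473
Weighted-F1 score = Σ (supportᵢ/N)·F1 scoreᵢ with N=1602: (307/1602)·0.5752 + (248/1602)·0.7561 + (235/1602)·0.6157 + (236/1602)·0.7243 + (364/1602)·0.8221 + (212/1602)·0.7473 = 0.710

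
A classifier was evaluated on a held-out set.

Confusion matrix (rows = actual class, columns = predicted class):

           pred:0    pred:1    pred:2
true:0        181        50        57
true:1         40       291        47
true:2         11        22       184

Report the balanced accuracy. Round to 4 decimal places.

0.7487

Balanced accuracy = mean of per-class recall.
  0: recall = 181/288 = 0.62847
  1: recall = 291/378 = 0.76984
  2: recall = 184/217 = 0.84793
Mean = (0.62847 + 0.76984 + 0.84793) / 3 = 0.7487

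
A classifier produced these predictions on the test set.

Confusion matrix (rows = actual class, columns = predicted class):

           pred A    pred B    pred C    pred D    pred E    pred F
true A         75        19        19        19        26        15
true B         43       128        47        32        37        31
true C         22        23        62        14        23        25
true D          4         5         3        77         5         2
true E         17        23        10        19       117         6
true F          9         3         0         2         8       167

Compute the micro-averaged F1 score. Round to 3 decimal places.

Micro-averaging pools counts across classes: ΣTP=626, ΣFP=511, ΣFN=511.
Micro-F1 score = 2·TP/(2·TP+FP+FN) on pooled counts = 0.551 (equals overall accuracy in single-label multiclass).

0.551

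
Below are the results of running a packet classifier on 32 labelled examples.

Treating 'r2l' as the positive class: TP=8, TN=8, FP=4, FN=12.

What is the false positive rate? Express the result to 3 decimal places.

FPR = FP/(FP+TN) = 4/(4+8) = 0.333

0.333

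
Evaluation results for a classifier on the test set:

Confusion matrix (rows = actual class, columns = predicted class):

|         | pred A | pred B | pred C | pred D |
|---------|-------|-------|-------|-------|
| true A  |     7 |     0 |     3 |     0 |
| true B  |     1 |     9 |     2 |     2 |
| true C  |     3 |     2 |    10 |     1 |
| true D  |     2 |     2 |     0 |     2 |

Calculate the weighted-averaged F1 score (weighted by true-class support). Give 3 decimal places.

Per-class F1 score (2·TP/(2·TP+FP+FN)):
  A: TP=7, FP=1+3+2=6, FN=0+3+0=3 → 14/23 = 0.6087
  B: TP=9, FP=0+2+2=4, FN=1+2+2=5 → 18/27 = 0.6667
  C: TP=10, FP=3+2+0=5, FN=3+2+1=6 → 20/31 = 0.6452
  D: TP=2, FP=0+2+1=3, FN=2+2+0=4 → 4/11 = 0.3636
Weighted-F1 score = Σ (supportᵢ/N)·F1 scoreᵢ with N=46: (10/46)·0.6087 + (14/46)·0.6667 + (16/46)·0.6452 + (6/46)·0.3636 = 0.607

0.607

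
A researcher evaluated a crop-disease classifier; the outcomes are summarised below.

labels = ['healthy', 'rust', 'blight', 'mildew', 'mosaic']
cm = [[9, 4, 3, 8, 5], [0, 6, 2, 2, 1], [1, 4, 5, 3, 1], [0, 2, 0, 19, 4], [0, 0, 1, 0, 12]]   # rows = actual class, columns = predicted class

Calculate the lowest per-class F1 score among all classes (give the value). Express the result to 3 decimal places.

0.400

Per-class F1 score (2·TP/(2·TP+FP+FN)):
  healthy: TP=9, FP=0+1+0+0=1, FN=4+3+8+5=20 → 18/39 = 0.4615
  rust: TP=6, FP=4+4+2+0=10, FN=0+2+2+1=5 → 12/27 = 0.4444
  blight: TP=5, FP=3+2+0+1=6, FN=1+4+3+1=9 → 10/25 = 0.4000
  mildew: TP=19, FP=8+2+3+0=13, FN=0+2+0+4=6 → 38/57 = 0.6667
  mosaic: TP=12, FP=5+1+1+4=11, FN=0+0+1+0=1 → 24/36 = 0.6667
Lowest is class 'blight' with F1 score = 0.400.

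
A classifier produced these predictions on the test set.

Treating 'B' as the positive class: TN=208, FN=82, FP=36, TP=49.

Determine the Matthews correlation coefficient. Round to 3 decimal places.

0.258

MCC = (TP·TN − FP·FN) / √((TP+FP)(TP+FN)(TN+FP)(TN+FN))
Numerator = 49·208 − 36·82 = 7240
Denominator = √(85·131·244·290) = √787912600 = 28069.7809
MCC = 7240 / 28069.7809 = 0.258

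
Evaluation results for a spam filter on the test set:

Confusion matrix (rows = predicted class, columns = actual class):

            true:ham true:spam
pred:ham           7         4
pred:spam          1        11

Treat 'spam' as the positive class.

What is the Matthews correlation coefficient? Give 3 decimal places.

MCC = (TP·TN − FP·FN) / √((TP+FP)(TP+FN)(TN+FP)(TN+FN))
Numerator = 11·7 − 1·4 = 73
Denominator = √(12·15·8·11) = √15840 = 125.8571
MCC = 73 / 125.8571 = 0.580

0.580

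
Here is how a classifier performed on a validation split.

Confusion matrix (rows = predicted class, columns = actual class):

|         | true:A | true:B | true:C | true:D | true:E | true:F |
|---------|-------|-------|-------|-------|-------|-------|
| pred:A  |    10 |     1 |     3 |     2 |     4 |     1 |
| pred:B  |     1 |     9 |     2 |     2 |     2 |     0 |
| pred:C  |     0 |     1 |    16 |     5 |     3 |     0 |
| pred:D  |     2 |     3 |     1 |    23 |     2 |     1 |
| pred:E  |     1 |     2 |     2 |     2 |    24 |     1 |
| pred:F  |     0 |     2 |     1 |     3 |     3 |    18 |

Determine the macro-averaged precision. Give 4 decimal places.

Per-class precision (TP/(TP+FP)):
  A: TP=10, FP=1+3+2+4+1=11 → 10/21 = 0.47619
  B: TP=9, FP=1+2+2+2+0=7 → 9/16 = 0.56250
  C: TP=16, FP=0+1+5+3+0=9 → 16/25 = 0.64000
  D: TP=23, FP=2+3+1+2+1=9 → 23/32 = 0.71875
  E: TP=24, FP=1+2+2+2+1=8 → 24/32 = 0.75000
  F: TP=18, FP=0+2+1+3+3=9 → 18/27 = 0.66667
Macro-precision = mean = (0.47619 + 0.56250 + 0.64000 + 0.71875 + 0.75000 + 0.66667) / 6 = 0.6357

0.6357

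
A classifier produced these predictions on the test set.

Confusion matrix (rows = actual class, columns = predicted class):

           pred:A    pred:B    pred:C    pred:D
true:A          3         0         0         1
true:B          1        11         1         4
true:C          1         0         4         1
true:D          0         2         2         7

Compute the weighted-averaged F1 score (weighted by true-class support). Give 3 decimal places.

Per-class F1 score (2·TP/(2·TP+FP+FN)):
  A: TP=3, FP=1+1+0=2, FN=0+0+1=1 → 6/9 = 0.6667
  B: TP=11, FP=0+0+2=2, FN=1+1+4=6 → 22/30 = 0.7333
  C: TP=4, FP=0+1+2=3, FN=1+0+1=2 → 8/13 = 0.6154
  D: TP=7, FP=1+4+1=6, FN=0+2+2=4 → 14/24 = 0.5833
Weighted-F1 score = Σ (supportᵢ/N)·F1 scoreᵢ with N=38: (4/38)·0.6667 + (17/38)·0.7333 + (6/38)·0.6154 + (11/38)·0.5833 = 0.664

0.664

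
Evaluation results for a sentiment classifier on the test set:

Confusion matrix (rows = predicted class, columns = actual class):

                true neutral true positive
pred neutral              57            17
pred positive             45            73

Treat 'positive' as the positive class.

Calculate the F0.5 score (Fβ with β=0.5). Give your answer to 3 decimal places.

0.649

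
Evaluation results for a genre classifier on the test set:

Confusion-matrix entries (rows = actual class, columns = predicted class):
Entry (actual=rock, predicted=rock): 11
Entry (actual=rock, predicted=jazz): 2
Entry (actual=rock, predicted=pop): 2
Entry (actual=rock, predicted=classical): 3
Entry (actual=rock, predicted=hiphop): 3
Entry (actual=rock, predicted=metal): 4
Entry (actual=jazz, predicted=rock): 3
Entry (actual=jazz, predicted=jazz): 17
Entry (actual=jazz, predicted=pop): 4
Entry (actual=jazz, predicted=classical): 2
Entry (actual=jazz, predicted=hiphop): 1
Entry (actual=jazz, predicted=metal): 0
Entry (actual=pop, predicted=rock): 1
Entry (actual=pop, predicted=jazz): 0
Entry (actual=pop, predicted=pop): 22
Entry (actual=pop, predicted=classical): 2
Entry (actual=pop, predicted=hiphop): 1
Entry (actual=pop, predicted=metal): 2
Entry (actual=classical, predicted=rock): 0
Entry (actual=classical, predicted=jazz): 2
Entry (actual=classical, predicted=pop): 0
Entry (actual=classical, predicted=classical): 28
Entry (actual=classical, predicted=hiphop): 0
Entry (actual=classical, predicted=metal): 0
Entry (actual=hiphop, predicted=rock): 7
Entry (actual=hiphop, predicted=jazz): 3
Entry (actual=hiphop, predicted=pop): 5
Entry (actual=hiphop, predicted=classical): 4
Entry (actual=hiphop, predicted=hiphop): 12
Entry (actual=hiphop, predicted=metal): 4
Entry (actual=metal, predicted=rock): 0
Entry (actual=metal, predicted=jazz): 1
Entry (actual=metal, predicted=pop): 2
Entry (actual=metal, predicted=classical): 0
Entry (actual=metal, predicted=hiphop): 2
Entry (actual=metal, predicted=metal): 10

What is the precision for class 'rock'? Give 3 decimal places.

precision = TP/(TP+FP).
rock: TP=11, FP=3+1+0+7+0=11 → 11/22 = 0.5000

0.500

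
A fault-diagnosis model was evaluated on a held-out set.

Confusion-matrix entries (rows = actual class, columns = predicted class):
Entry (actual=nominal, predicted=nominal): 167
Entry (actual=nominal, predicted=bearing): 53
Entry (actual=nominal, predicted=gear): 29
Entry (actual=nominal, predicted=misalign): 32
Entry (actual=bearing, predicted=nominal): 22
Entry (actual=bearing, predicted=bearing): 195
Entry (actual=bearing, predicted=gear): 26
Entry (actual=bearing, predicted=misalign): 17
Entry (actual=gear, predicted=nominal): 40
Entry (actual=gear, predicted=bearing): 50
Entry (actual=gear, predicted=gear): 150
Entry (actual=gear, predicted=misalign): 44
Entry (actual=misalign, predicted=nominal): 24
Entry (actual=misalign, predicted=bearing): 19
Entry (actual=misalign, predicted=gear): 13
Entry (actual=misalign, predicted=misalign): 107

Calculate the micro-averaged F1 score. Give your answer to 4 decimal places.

0.6265

Micro-averaging pools counts across classes: ΣTP=619, ΣFP=369, ΣFN=369.
Micro-F1 score = 2·TP/(2·TP+FP+FN) on pooled counts = 0.6265 (equals overall accuracy in single-label multiclass).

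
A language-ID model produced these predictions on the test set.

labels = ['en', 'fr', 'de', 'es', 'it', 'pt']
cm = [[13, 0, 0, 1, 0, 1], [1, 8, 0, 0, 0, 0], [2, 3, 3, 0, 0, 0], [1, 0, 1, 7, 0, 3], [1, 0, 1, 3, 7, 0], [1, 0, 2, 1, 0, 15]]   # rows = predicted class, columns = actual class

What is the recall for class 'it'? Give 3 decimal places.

Take TP from the diagonal, FP from the rest of the 'it' prediction marginal, FN from the rest of the 'it' actual marginal.
recall = TP/(TP+FN).
it: TP=7, FN=0+0+0+0+0=0 → 7/7 = 1.0000

1.000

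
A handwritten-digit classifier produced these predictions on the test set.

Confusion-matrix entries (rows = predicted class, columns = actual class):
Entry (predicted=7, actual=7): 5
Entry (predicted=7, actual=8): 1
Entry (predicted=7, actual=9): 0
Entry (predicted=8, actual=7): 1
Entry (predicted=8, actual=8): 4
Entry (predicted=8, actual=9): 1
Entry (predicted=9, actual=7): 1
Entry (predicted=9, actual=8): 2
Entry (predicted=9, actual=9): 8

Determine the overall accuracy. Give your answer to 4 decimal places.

0.7391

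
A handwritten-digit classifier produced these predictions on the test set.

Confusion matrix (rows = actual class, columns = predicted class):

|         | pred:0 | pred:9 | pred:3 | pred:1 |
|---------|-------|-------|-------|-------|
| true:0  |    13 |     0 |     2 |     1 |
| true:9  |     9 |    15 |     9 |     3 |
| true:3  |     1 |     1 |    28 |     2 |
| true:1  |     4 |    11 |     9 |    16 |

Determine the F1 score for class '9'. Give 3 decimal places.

0.476

Treat '9' as positive and all other classes as negative.
F1 score = 2·TP/(2·TP+FP+FN).
9: TP=15, FP=0+1+11=12, FN=9+9+3=21 → 30/63 = 0.4762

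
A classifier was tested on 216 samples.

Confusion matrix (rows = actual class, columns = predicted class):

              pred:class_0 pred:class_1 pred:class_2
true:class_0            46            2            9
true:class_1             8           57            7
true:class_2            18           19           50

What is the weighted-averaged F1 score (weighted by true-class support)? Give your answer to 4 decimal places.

0.7048

Per-class F1 score (2·TP/(2·TP+FP+FN)):
  class_0: TP=46, FP=8+18=26, FN=2+9=11 → 92/129 = 0.71318
  class_1: TP=57, FP=2+19=21, FN=8+7=15 → 114/150 = 0.76000
  class_2: TP=50, FP=9+7=16, FN=18+19=37 → 100/153 = 0.65359
Weighted-F1 score = Σ (supportᵢ/N)·F1 scoreᵢ with N=216: (57/216)·0.71318 + (72/216)·0.76000 + (87/216)·0.65359 = 0.7048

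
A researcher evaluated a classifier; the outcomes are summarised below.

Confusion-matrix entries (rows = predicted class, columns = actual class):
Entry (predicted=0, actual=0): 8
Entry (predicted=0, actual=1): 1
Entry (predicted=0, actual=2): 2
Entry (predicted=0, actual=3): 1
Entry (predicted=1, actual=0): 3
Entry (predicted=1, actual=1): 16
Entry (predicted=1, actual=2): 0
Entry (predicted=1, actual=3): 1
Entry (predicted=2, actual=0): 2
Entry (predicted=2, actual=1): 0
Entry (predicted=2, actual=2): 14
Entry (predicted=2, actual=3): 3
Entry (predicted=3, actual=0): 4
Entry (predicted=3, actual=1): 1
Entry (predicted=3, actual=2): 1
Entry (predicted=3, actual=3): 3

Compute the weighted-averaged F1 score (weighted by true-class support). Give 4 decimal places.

Per-class F1 score (2·TP/(2·TP+FP+FN)):
  0: TP=8, FP=1+2+1=4, FN=3+2+4=9 → 16/29 = 0.55172
  1: TP=16, FP=3+0+1=4, FN=1+0+1=2 → 32/38 = 0.84211
  2: TP=14, FP=2+0+3=5, FN=2+0+1=3 → 28/36 = 0.77778
  3: TP=3, FP=4+1+1=6, FN=1+1+3=5 → 6/17 = 0.35294
Weighted-F1 score = Σ (supportᵢ/N)·F1 scoreᵢ with N=60: (17/60)·0.55172 + (18/60)·0.84211 + (17/60)·0.77778 + (8/60)·0.35294 = 0.6764

0.6764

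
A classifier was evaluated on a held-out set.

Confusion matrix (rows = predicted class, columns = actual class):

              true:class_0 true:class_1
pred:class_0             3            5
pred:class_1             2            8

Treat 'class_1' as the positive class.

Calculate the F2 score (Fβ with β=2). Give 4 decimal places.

0.6452

Fβ = (1+β²)·TP / ((1+β²)·TP + β²·FN + FP), with β²=4
= 5·8 / (5·8 + 4·5 + 2) = 0.6452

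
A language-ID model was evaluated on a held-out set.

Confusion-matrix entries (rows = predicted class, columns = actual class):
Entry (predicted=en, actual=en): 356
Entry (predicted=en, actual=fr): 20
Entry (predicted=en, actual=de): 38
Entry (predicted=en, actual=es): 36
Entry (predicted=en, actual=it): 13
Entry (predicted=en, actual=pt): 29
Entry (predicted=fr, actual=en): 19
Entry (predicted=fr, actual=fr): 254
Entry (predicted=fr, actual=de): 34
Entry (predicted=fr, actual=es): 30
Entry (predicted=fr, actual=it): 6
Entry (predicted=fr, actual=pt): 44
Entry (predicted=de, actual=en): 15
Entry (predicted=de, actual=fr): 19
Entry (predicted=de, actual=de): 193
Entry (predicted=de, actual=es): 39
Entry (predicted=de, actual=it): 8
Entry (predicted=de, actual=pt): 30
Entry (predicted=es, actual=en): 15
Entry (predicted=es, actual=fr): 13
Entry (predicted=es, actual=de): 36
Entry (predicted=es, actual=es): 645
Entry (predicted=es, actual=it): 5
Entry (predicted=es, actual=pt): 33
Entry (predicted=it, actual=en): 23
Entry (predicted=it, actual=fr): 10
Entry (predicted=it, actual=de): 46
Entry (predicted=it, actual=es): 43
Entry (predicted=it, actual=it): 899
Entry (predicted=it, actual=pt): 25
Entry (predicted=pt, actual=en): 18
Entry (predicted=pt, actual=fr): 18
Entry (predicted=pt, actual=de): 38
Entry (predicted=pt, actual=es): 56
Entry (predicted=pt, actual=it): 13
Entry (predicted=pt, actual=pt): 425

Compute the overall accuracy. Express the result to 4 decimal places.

Accuracy = trace / total = (356+254+193+645+899+425=2772) / 3544 = 2772/3544 = 0.7822

0.7822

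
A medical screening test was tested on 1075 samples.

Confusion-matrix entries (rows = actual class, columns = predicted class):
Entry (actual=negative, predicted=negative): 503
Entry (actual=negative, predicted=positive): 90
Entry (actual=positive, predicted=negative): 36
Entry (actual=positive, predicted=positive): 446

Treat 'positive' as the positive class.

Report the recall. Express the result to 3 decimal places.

Recall = TP/(TP+FN) = 446/(446+36) = 446/482 = 0.925

0.925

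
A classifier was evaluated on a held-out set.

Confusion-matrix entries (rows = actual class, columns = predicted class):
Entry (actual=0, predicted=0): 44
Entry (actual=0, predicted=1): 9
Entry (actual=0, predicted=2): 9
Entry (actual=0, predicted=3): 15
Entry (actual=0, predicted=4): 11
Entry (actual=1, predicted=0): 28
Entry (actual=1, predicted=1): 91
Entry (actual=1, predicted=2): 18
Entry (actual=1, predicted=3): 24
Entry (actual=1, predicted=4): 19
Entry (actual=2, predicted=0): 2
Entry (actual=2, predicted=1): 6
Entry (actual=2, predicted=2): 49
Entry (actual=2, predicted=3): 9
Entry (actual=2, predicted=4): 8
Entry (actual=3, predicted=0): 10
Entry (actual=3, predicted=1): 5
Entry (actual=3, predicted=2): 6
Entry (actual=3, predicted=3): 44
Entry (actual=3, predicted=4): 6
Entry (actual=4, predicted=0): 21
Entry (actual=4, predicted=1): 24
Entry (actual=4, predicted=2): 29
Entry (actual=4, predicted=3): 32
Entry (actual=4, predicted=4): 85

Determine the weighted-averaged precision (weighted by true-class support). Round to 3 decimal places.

0.566

Per-class precision (TP/(TP+FP)):
  0: TP=44, FP=28+2+10+21=61 → 44/105 = 0.4190
  1: TP=91, FP=9+6+5+24=44 → 91/135 = 0.6741
  2: TP=49, FP=9+18+6+29=62 → 49/111 = 0.4414
  3: TP=44, FP=15+24+9+32=80 → 44/124 = 0.3548
  4: TP=85, FP=11+19+8+6=44 → 85/129 = 0.6589
Weighted-precision = Σ (supportᵢ/N)·precisionᵢ with N=604: (88/604)·0.4190 + (180/604)·0.6741 + (74/604)·0.4414 + (71/604)·0.3548 + (191/604)·0.6589 = 0.566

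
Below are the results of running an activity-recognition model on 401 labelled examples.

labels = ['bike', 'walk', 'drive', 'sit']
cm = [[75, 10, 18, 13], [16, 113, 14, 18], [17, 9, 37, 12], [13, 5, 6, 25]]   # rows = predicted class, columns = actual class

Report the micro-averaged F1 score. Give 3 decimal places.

Micro-averaging pools counts across classes: ΣTP=250, ΣFP=151, ΣFN=151.
Micro-F1 score = 2·TP/(2·TP+FP+FN) on pooled counts = 0.623 (equals overall accuracy in single-label multiclass).

0.623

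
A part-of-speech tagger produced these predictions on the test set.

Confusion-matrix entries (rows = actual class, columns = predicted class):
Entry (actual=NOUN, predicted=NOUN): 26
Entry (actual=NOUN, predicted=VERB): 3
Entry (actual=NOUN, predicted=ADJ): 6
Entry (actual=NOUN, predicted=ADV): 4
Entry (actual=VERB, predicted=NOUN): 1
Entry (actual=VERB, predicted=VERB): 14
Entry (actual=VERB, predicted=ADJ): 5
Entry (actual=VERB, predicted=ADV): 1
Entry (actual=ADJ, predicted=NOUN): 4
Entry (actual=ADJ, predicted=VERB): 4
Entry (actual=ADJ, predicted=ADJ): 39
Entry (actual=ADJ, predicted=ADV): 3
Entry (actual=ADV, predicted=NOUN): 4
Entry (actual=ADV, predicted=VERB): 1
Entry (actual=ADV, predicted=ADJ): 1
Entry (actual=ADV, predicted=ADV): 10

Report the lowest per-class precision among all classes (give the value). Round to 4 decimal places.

Per-class precision (TP/(TP+FP)):
  NOUN: TP=26, FP=1+4+4=9 → 26/35 = 0.74286
  VERB: TP=14, FP=3+4+1=8 → 14/22 = 0.63636
  ADJ: TP=39, FP=6+5+1=12 → 39/51 = 0.76471
  ADV: TP=10, FP=4+1+3=8 → 10/18 = 0.55556
Lowest is class 'ADV' with precision = 0.5556.

0.5556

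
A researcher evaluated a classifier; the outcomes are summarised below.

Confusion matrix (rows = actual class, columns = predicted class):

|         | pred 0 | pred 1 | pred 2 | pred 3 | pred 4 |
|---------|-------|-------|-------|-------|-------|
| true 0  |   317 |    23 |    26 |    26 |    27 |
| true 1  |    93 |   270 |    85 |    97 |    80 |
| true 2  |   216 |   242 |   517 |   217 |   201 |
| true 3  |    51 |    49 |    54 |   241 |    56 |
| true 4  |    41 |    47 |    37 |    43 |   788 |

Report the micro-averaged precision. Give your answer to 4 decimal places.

Micro-averaging pools counts across classes: ΣTP=2133, ΣFP=1711, ΣFN=1711.
Micro-precision = TP/(TP+FP) on pooled counts = 0.5549 (equals overall accuracy in single-label multiclass).

0.5549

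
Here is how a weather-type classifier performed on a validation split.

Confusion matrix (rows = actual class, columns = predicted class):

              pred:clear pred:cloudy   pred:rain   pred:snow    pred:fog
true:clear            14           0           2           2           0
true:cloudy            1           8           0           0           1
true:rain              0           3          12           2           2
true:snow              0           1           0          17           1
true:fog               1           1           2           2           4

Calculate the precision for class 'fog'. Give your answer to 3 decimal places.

Treat 'fog' as positive and all other classes as negative.
precision = TP/(TP+FP).
fog: TP=4, FP=0+1+2+1=4 → 4/8 = 0.5000

0.500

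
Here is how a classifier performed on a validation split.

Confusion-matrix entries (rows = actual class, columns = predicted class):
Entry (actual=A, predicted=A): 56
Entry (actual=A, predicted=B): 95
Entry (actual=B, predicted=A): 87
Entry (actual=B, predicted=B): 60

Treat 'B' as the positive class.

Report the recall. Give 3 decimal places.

Recall = TP/(TP+FN) = 60/(60+87) = 60/147 = 0.408

0.408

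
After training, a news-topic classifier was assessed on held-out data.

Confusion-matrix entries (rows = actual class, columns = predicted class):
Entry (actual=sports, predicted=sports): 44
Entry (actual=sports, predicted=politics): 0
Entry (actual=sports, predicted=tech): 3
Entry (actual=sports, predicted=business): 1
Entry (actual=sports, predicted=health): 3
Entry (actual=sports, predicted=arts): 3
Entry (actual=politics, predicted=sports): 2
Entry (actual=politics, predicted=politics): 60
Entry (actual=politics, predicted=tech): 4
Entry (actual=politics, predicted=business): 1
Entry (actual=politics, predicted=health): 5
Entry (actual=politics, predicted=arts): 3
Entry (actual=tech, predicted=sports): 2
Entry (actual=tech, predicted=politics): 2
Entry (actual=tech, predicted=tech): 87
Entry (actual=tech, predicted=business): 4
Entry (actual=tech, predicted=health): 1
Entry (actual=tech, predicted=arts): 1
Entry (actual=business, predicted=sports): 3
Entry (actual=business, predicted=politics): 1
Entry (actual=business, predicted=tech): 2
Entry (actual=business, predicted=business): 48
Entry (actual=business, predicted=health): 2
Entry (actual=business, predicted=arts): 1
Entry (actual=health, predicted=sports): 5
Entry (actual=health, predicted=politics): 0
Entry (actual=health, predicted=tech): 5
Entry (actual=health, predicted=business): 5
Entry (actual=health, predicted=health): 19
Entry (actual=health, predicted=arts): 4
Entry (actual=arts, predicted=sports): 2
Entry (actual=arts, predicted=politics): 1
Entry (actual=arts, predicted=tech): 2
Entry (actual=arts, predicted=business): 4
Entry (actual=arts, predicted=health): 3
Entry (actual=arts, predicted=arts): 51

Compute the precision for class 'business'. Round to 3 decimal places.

0.762

Treat 'business' as positive and all other classes as negative.
precision = TP/(TP+FP).
business: TP=48, FP=1+1+4+5+4=15 → 48/63 = 0.7619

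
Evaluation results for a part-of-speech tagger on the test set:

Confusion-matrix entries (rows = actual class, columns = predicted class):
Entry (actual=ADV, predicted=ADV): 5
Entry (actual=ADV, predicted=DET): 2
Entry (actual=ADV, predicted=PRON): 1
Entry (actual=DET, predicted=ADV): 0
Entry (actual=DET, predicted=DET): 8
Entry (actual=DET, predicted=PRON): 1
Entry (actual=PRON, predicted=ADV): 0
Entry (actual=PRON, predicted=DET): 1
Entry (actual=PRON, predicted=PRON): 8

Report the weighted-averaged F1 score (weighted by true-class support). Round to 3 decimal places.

0.805

Per-class F1 score (2·TP/(2·TP+FP+FN)):
  ADV: TP=5, FP=0+0=0, FN=2+1=3 → 10/13 = 0.7692
  DET: TP=8, FP=2+1=3, FN=0+1=1 → 16/20 = 0.8000
  PRON: TP=8, FP=1+1=2, FN=0+1=1 → 16/19 = 0.8421
Weighted-F1 score = Σ (supportᵢ/N)·F1 scoreᵢ with N=26: (8/26)·0.7692 + (9/26)·0.8000 + (9/26)·0.8421 = 0.805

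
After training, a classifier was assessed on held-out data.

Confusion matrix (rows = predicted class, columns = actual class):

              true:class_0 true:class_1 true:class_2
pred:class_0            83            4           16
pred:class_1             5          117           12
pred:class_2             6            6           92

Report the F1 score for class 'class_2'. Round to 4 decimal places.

0.8214

Treat 'class_2' as positive and all other classes as negative.
F1 score = 2·TP/(2·TP+FP+FN).
class_2: TP=92, FP=6+6=12, FN=16+12=28 → 184/224 = 0.82143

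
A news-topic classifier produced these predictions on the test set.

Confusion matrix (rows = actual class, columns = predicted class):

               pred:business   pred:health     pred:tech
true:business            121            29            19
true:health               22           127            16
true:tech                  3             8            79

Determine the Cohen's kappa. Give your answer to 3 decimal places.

0.651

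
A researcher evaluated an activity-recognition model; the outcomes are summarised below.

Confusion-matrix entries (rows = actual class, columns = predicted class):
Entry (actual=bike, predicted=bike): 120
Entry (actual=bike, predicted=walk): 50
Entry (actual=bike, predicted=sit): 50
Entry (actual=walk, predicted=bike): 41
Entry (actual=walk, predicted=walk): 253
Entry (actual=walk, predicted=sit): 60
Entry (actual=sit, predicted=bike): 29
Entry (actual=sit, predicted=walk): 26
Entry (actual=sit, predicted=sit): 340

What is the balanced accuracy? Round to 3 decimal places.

0.707

Balanced accuracy = mean of per-class recall.
  bike: recall = 120/220 = 0.5455
  walk: recall = 253/354 = 0.7147
  sit: recall = 340/395 = 0.8608
Mean = (0.5455 + 0.7147 + 0.8608) / 3 = 0.707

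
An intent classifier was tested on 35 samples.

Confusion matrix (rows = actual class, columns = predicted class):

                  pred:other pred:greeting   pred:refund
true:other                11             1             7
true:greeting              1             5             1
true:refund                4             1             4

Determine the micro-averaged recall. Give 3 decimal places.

Micro-averaging pools counts across classes: ΣTP=20, ΣFP=15, ΣFN=15.
Micro-recall = TP/(TP+FN) on pooled counts = 0.571 (equals overall accuracy in single-label multiclass).

0.571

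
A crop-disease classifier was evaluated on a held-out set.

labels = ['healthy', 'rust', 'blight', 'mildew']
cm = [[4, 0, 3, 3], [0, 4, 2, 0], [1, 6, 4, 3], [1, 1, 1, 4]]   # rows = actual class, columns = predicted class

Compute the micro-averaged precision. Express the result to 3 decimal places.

0.432

Micro-averaging pools counts across classes: ΣTP=16, ΣFP=21, ΣFN=21.
Micro-precision = TP/(TP+FP) on pooled counts = 0.432 (equals overall accuracy in single-label multiclass).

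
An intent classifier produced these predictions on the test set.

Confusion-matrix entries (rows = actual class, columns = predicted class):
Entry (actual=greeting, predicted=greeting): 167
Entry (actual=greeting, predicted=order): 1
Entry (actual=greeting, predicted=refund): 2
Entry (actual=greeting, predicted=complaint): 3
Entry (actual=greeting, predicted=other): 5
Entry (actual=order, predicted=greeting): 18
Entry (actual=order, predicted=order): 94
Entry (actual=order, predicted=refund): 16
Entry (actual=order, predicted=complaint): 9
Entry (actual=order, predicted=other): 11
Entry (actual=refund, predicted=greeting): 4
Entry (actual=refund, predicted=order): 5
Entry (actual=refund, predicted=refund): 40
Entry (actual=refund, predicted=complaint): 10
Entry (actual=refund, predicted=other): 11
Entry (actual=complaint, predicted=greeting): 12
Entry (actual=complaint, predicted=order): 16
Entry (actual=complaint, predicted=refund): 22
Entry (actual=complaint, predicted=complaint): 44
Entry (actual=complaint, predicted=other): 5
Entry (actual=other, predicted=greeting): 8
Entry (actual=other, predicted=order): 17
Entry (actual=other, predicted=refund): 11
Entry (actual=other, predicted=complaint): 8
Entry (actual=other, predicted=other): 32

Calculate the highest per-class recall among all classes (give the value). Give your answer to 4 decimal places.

0.9382

Per-class recall (TP/(TP+FN)):
  greeting: TP=167, FN=1+2+3+5=11 → 167/178 = 0.93820
  order: TP=94, FN=18+16+9+11=54 → 94/148 = 0.63514
  refund: TP=40, FN=4+5+10+11=30 → 40/70 = 0.57143
  complaint: TP=44, FN=12+16+22+5=55 → 44/99 = 0.44444
  other: TP=32, FN=8+17+11+8=44 → 32/76 = 0.42105
Highest is class 'greeting' with recall = 0.9382.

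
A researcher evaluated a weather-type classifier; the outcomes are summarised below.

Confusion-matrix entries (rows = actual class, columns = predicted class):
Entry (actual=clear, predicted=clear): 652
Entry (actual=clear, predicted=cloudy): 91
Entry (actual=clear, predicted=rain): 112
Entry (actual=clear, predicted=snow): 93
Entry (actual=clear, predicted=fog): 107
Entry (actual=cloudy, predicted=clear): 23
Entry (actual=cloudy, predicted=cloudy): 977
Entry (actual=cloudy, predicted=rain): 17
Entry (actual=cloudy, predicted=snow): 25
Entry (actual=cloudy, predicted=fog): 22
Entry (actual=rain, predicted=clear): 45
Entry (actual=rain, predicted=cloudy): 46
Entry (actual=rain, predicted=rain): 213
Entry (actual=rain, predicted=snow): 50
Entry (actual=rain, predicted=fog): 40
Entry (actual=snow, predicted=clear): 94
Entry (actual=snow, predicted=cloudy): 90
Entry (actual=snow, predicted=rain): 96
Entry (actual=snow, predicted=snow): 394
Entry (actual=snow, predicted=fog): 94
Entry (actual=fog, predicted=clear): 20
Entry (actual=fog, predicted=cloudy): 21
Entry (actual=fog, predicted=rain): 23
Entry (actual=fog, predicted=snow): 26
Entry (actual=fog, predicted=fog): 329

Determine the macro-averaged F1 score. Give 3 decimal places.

0.655

Per-class F1 score (2·TP/(2·TP+FP+FN)):
  clear: TP=652, FP=23+45+94+20=182, FN=91+112+93+107=403 → 1304/1889 = 0.6903
  cloudy: TP=977, FP=91+46+90+21=248, FN=23+17+25+22=87 → 1954/2289 = 0.8536
  rain: TP=213, FP=112+17+96+23=248, FN=45+46+50+40=181 → 426/855 = 0.4982
  snow: TP=394, FP=93+25+50+26=194, FN=94+90+96+94=374 → 788/1356 = 0.5811
  fog: TP=329, FP=107+22+40+94=263, FN=20+21+23+26=90 → 658/1011 = 0.6508
Macro-F1 score = mean = (0.6903 + 0.8536 + 0.4982 + 0.5811 + 0.6508) / 5 = 0.655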